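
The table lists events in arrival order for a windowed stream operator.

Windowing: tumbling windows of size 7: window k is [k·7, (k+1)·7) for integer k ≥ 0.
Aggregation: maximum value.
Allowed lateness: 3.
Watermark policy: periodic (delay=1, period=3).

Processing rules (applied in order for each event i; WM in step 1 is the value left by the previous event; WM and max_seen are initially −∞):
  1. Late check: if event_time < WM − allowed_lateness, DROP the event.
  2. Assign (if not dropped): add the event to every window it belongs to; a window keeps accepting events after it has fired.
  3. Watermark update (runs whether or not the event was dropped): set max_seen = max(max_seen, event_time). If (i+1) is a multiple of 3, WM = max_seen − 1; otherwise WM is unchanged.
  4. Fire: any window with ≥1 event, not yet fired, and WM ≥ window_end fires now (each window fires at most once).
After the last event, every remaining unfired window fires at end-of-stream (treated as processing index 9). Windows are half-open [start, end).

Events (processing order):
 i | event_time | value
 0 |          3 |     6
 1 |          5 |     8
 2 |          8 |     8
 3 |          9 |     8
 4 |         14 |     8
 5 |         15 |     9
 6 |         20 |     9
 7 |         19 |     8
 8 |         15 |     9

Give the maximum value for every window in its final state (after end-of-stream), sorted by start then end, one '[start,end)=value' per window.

[0,7)=8 [7,14)=8 [14,21)=9

i=0 t=3 v=6: → [0,7); WM=−∞
i=1 t=5 v=8: → [0,7); WM=−∞
i=2 t=8 v=8: → [7,14); WM=7; [0,7) fires=8
i=3 t=9 v=8: → [7,14); WM=7
i=4 t=14 v=8: → [14,21); WM=7
i=5 t=15 v=9: → [14,21); WM=14; [7,14) fires=8
i=6 t=20 v=9: → [14,21); WM=14
i=7 t=19 v=8: → [14,21); WM=14
i=8 t=15 v=9: → [14,21); WM=19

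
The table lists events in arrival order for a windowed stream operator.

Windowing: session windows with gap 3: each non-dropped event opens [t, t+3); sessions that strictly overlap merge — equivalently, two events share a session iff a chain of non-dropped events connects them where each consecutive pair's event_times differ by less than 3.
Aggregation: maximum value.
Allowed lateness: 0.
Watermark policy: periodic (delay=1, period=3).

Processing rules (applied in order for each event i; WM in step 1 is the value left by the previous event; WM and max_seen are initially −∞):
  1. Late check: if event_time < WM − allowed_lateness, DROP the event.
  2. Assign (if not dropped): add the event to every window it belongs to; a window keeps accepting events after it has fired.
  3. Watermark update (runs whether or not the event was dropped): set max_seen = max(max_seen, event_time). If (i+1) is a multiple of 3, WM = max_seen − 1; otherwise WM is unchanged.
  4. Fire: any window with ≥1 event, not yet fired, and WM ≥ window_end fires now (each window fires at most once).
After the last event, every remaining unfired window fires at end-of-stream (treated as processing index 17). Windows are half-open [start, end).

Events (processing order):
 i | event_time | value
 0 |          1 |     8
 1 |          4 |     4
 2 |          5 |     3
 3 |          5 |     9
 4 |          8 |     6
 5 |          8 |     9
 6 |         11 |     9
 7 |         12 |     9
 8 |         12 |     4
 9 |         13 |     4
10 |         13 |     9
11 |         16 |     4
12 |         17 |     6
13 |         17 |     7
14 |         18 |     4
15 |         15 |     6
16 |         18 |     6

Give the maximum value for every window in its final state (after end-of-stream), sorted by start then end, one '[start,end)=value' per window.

[1,4)=8 [4,8)=9 [8,11)=9 [11,16)=9 [16,21)=7

i=0 t=1 v=8: → [1,4); WM=−∞
i=1 t=4 v=4: → [4,7); WM=−∞
i=2 t=5 v=3: → [4,8); WM=4
i=3 t=5 v=9: → [4,8); WM=4
i=4 t=8 v=6: → [8,11); WM=4
i=5 t=8 v=9: → [8,11); WM=7
i=6 t=11 v=9: → [11,14); WM=7
i=7 t=12 v=9: → [11,15); WM=7
i=8 t=12 v=4: → [11,15); WM=11
i=9 t=13 v=4: → [11,16); WM=11
i=10 t=13 v=9: → [11,16); WM=11
i=11 t=16 v=4: → [16,19); WM=15
i=12 t=17 v=6: → [16,20); WM=15
i=13 t=17 v=7: → [16,20); WM=15
i=14 t=18 v=4: → [16,21); WM=17
i=15 t=15 v=6: DROP (t<17-0); WM=17
i=16 t=18 v=6: → [16,21); WM=17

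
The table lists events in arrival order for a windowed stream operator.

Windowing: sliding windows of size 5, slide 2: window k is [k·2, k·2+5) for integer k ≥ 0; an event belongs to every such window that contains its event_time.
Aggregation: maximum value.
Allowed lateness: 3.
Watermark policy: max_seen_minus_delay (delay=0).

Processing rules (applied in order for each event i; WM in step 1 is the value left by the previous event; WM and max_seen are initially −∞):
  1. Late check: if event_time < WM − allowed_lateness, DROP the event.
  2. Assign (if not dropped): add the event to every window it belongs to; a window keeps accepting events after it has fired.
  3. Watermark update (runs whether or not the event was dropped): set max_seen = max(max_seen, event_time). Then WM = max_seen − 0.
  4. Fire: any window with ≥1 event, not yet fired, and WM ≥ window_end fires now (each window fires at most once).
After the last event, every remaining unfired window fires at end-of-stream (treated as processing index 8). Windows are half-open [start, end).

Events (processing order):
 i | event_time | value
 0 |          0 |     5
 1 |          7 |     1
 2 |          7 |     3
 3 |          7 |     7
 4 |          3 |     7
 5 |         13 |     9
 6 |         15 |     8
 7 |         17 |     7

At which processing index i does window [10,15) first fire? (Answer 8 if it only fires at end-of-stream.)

i=0 t=0 v=5: → [0,5); WM=0
i=1 t=7 v=1: → [6,11),[4,9); WM=7; [0,5) fires=5
i=2 t=7 v=3: → [6,11),[4,9); WM=7
i=3 t=7 v=7: → [6,11),[4,9); WM=7
i=4 t=3 v=7: DROP (t<7-3); WM=7
i=5 t=13 v=9: → [12,17),[10,15); WM=13; [4,9) fires=7 [6,11) fires=7
i=6 t=15 v=8: → [14,19),[12,17); WM=15; [10,15) fires=9
i=7 t=17 v=7: → [16,21),[14,19); WM=17; [12,17) fires=9

6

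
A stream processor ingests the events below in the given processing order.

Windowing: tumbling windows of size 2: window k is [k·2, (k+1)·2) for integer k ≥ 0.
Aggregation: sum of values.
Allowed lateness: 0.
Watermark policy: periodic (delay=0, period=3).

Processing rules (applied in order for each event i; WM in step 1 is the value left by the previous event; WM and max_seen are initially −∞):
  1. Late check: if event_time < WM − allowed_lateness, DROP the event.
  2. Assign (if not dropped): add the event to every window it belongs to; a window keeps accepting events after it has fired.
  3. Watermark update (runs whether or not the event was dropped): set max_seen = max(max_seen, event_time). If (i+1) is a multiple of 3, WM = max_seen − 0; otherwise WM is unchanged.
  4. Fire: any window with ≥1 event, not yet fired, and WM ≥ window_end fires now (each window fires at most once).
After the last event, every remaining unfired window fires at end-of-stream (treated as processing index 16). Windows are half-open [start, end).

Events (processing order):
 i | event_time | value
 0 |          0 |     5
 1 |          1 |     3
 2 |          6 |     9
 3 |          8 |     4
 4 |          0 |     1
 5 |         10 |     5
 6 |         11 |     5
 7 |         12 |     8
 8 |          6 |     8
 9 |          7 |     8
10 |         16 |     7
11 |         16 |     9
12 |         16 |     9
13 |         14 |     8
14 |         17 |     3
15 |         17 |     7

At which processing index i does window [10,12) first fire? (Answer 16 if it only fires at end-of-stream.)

i=0 t=0 v=5: → [0,2); WM=−∞
i=1 t=1 v=3: → [0,2); WM=−∞
i=2 t=6 v=9: → [6,8); WM=6; [0,2) fires=8
i=3 t=8 v=4: → [8,10); WM=6
i=4 t=0 v=1: DROP (t<6-0); WM=6
i=5 t=10 v=5: → [10,12); WM=10; [6,8) fires=9 [8,10) fires=4
i=6 t=11 v=5: → [10,12); WM=10
i=7 t=12 v=8: → [12,14); WM=10
i=8 t=6 v=8: DROP (t<10-0); WM=12; [10,12) fires=10
i=9 t=7 v=8: DROP (t<12-0); WM=12
i=10 t=16 v=7: → [16,18); WM=12
i=11 t=16 v=9: → [16,18); WM=16; [12,14) fires=8
i=12 t=16 v=9: → [16,18); WM=16
i=13 t=14 v=8: DROP (t<16-0); WM=16
i=14 t=17 v=3: → [16,18); WM=17
i=15 t=17 v=7: → [16,18); WM=17

8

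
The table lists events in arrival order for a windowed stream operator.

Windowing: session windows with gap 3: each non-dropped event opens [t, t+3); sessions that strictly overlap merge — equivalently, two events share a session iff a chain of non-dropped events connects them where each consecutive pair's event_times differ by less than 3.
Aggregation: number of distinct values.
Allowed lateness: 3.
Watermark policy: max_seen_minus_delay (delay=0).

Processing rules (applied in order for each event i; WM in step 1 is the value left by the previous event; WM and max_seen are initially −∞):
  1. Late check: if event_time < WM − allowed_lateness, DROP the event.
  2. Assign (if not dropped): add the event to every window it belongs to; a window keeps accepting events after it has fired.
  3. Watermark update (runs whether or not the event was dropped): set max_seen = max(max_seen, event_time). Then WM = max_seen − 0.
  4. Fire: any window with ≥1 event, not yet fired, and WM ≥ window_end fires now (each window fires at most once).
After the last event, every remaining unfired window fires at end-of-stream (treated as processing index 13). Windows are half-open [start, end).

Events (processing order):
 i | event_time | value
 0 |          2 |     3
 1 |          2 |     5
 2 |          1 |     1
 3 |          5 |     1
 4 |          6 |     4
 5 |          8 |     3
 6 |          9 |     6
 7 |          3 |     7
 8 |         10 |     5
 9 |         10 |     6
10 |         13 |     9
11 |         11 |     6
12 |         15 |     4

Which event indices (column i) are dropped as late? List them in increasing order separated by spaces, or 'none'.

7

i=0 t=2 v=3: → [2,5); WM=2
i=1 t=2 v=5: → [2,5); WM=2
i=2 t=1 v=1: → [1,5); WM=2
i=3 t=5 v=1: → [5,8); WM=5
i=4 t=6 v=4: → [5,9); WM=6
i=5 t=8 v=3: → [5,11); WM=8
i=6 t=9 v=6: → [5,12); WM=9
i=7 t=3 v=7: DROP (t<9-3); WM=9
i=8 t=10 v=5: → [5,13); WM=10
i=9 t=10 v=6: → [5,13); WM=10
i=10 t=13 v=9: → [13,16); WM=13
i=11 t=11 v=6: → [5,16); WM=13
i=12 t=15 v=4: → [5,18); WM=15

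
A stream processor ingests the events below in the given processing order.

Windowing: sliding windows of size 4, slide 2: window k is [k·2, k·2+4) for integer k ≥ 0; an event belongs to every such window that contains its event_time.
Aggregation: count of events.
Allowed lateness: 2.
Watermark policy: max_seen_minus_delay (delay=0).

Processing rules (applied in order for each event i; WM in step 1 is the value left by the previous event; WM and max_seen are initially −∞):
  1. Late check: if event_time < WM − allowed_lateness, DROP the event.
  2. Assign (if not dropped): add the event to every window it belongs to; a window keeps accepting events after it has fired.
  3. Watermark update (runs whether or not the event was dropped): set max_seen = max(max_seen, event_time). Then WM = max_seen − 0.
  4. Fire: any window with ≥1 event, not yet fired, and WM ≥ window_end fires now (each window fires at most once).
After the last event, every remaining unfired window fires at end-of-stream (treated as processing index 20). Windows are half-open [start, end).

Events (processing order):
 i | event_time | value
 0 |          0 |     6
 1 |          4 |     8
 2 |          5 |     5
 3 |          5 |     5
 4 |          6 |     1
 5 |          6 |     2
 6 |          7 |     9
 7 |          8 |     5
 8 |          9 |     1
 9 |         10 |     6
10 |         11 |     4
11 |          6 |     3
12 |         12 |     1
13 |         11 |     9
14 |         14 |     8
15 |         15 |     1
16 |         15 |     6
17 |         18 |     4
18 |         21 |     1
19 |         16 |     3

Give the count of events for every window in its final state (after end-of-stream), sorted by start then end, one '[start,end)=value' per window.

[0,4)=1 [2,6)=3 [4,8)=6 [6,10)=5 [8,12)=5 [10,14)=4 [12,16)=4 [14,18)=3 [16,20)=1 [18,22)=2 [20,24)=1

i=0 t=0 v=6: → [0,4); WM=0
i=1 t=4 v=8: → [4,8),[2,6); WM=4; [0,4) fires=1
i=2 t=5 v=5: → [4,8),[2,6); WM=5
i=3 t=5 v=5: → [4,8),[2,6); WM=5
i=4 t=6 v=1: → [6,10),[4,8); WM=6; [2,6) fires=3
i=5 t=6 v=2: → [6,10),[4,8); WM=6
i=6 t=7 v=9: → [6,10),[4,8); WM=7
i=7 t=8 v=5: → [8,12),[6,10); WM=8; [4,8) fires=6
i=8 t=9 v=1: → [8,12),[6,10); WM=9
i=9 t=10 v=6: → [10,14),[8,12); WM=10; [6,10) fires=5
i=10 t=11 v=4: → [10,14),[8,12); WM=11
i=11 t=6 v=3: DROP (t<11-2); WM=11
i=12 t=12 v=1: → [12,16),[10,14); WM=12; [8,12) fires=4
i=13 t=11 v=9: → [10,14),[8,12); WM=12
i=14 t=14 v=8: → [14,18),[12,16); WM=14; [10,14) fires=4
i=15 t=15 v=1: → [14,18),[12,16); WM=15
i=16 t=15 v=6: → [14,18),[12,16); WM=15
i=17 t=18 v=4: → [18,22),[16,20); WM=18; [12,16) fires=4 [14,18) fires=3
i=18 t=21 v=1: → [20,24),[18,22); WM=21; [16,20) fires=1
i=19 t=16 v=3: DROP (t<21-2); WM=21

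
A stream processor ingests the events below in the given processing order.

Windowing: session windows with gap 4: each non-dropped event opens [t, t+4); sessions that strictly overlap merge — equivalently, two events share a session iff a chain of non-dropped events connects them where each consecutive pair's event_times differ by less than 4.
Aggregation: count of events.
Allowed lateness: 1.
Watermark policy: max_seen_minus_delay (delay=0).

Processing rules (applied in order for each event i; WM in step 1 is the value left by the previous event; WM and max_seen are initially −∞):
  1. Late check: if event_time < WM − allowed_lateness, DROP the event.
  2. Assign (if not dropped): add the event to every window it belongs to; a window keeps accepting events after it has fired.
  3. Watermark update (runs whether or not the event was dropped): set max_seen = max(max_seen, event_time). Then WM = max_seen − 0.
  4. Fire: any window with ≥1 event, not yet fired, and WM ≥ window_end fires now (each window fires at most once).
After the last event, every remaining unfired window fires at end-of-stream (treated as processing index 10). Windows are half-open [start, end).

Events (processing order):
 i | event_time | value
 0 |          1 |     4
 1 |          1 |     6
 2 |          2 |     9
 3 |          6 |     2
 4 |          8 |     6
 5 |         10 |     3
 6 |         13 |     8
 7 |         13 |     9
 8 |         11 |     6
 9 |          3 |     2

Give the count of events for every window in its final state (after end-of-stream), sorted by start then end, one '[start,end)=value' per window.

i=0 t=1 v=4: → [1,5); WM=1
i=1 t=1 v=6: → [1,5); WM=1
i=2 t=2 v=9: → [1,6); WM=2
i=3 t=6 v=2: → [6,10); WM=6
i=4 t=8 v=6: → [6,12); WM=8
i=5 t=10 v=3: → [6,14); WM=10
i=6 t=13 v=8: → [6,17); WM=13
i=7 t=13 v=9: → [6,17); WM=13
i=8 t=11 v=6: DROP (t<13-1); WM=13
i=9 t=3 v=2: DROP (t<13-1); WM=13

[1,6)=3 [6,17)=5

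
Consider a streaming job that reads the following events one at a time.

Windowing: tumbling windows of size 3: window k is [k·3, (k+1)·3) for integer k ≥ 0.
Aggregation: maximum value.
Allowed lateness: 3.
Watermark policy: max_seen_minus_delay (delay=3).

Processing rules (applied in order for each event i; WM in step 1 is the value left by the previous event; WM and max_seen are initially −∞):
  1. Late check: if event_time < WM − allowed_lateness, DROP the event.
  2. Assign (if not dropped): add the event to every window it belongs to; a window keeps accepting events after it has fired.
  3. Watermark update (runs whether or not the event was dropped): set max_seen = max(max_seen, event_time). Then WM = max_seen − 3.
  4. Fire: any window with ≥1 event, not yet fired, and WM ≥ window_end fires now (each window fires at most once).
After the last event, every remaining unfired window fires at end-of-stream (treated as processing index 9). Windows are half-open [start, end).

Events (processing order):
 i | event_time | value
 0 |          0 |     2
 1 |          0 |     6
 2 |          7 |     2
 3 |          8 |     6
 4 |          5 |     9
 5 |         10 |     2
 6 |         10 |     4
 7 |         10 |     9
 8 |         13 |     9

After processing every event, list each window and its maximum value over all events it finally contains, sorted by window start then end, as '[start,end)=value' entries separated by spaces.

[0,3)=6 [3,6)=9 [6,9)=6 [9,12)=9 [12,15)=9

i=0 t=0 v=2: → [0,3); WM=-3
i=1 t=0 v=6: → [0,3); WM=-3
i=2 t=7 v=2: → [6,9); WM=4; [0,3) fires=6
i=3 t=8 v=6: → [6,9); WM=5
i=4 t=5 v=9: → [3,6); WM=5
i=5 t=10 v=2: → [9,12); WM=7; [3,6) fires=9
i=6 t=10 v=4: → [9,12); WM=7
i=7 t=10 v=9: → [9,12); WM=7
i=8 t=13 v=9: → [12,15); WM=10; [6,9) fires=6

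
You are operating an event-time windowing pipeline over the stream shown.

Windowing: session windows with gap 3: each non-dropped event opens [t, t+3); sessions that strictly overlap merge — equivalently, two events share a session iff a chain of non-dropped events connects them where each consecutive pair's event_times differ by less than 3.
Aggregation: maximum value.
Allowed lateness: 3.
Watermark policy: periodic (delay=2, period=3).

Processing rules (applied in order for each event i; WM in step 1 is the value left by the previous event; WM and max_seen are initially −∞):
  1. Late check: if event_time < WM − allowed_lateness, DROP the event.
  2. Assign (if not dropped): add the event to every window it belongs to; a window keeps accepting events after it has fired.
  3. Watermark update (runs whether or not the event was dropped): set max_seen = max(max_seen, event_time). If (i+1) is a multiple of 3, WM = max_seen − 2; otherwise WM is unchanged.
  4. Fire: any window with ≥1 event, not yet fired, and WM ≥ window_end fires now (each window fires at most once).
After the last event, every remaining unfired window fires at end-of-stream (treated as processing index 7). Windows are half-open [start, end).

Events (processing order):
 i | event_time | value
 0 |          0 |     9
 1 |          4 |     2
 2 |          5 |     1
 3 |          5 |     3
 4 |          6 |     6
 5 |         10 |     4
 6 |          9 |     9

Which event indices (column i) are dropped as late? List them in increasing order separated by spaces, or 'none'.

i=0 t=0 v=9: → [0,3); WM=−∞
i=1 t=4 v=2: → [4,7); WM=−∞
i=2 t=5 v=1: → [4,8); WM=3
i=3 t=5 v=3: → [4,8); WM=3
i=4 t=6 v=6: → [4,9); WM=3
i=5 t=10 v=4: → [10,13); WM=8
i=6 t=9 v=9: → [9,13); WM=8

none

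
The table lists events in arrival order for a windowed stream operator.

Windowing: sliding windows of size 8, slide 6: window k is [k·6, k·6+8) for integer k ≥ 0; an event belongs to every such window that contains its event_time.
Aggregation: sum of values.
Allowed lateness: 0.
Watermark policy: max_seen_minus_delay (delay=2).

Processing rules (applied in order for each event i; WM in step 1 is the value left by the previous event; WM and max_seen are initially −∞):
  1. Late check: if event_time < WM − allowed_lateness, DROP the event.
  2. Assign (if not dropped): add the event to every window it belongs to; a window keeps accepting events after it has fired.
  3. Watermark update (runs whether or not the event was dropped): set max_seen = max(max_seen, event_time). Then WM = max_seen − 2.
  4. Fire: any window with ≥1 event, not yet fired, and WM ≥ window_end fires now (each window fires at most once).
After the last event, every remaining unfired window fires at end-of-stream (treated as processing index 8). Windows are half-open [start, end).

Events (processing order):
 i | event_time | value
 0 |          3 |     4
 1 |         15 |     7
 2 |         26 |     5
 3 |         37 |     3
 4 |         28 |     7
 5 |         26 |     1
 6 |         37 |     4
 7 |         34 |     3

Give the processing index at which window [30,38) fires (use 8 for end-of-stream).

i=0 t=3 v=4: → [0,8); WM=1
i=1 t=15 v=7: → [12,20); WM=13; [0,8) fires=4
i=2 t=26 v=5: → [24,32); WM=24; [12,20) fires=7
i=3 t=37 v=3: → [36,44),[30,38); WM=35; [24,32) fires=5
i=4 t=28 v=7: DROP (t<35-0); WM=35
i=5 t=26 v=1: DROP (t<35-0); WM=35
i=6 t=37 v=4: → [36,44),[30,38); WM=35
i=7 t=34 v=3: DROP (t<35-0); WM=35

8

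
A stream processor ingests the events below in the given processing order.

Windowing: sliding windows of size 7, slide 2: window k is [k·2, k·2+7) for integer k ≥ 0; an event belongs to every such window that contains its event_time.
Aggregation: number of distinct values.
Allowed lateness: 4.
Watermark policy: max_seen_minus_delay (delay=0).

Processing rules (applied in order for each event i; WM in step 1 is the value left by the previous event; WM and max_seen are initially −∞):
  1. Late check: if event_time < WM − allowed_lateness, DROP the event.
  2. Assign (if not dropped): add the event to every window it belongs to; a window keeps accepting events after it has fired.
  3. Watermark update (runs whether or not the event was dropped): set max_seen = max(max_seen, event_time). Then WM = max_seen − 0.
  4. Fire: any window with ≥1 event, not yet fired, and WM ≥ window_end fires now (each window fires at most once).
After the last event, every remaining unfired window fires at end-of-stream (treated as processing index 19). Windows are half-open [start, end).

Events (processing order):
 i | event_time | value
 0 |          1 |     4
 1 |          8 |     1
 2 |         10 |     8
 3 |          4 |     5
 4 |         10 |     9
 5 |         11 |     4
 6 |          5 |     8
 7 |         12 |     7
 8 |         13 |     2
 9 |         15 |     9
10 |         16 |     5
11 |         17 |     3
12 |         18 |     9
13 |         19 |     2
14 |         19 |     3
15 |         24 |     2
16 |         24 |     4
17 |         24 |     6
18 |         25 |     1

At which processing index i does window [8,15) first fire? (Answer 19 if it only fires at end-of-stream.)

9

i=0 t=1 v=4: → [0,7); WM=1
i=1 t=8 v=1: → [8,15),[6,13),[4,11),[2,9); WM=8; [0,7) fires=1
i=2 t=10 v=8: → [10,17),[8,15),[6,13),[4,11); WM=10; [2,9) fires=1
i=3 t=4 v=5: DROP (t<10-4); WM=10
i=4 t=10 v=9: → [10,17),[8,15),[6,13),[4,11); WM=10
i=5 t=11 v=4: → [10,17),[8,15),[6,13); WM=11; [4,11) fires=3
i=6 t=5 v=8: DROP (t<11-4); WM=11
i=7 t=12 v=7: → [12,19),[10,17),[8,15),[6,13); WM=12
i=8 t=13 v=2: → [12,19),[10,17),[8,15); WM=13; [6,13) fires=5
i=9 t=15 v=9: → [14,21),[12,19),[10,17); WM=15; [8,15) fires=6
i=10 t=16 v=5: → [16,23),[14,21),[12,19),[10,17); WM=16
i=11 t=17 v=3: → [16,23),[14,21),[12,19); WM=17; [10,17) fires=6
i=12 t=18 v=9: → [18,25),[16,23),[14,21),[12,19); WM=18
i=13 t=19 v=2: → [18,25),[16,23),[14,21); WM=19; [12,19) fires=5
i=14 t=19 v=3: → [18,25),[16,23),[14,21); WM=19
i=15 t=24 v=2: → [24,31),[22,29),[20,27),[18,25); WM=24; [14,21) fires=4 [16,23) fires=4
i=16 t=24 v=4: → [24,31),[22,29),[20,27),[18,25); WM=24
i=17 t=24 v=6: → [24,31),[22,29),[20,27),[18,25); WM=24
i=18 t=25 v=1: → [24,31),[22,29),[20,27); WM=25; [18,25) fires=5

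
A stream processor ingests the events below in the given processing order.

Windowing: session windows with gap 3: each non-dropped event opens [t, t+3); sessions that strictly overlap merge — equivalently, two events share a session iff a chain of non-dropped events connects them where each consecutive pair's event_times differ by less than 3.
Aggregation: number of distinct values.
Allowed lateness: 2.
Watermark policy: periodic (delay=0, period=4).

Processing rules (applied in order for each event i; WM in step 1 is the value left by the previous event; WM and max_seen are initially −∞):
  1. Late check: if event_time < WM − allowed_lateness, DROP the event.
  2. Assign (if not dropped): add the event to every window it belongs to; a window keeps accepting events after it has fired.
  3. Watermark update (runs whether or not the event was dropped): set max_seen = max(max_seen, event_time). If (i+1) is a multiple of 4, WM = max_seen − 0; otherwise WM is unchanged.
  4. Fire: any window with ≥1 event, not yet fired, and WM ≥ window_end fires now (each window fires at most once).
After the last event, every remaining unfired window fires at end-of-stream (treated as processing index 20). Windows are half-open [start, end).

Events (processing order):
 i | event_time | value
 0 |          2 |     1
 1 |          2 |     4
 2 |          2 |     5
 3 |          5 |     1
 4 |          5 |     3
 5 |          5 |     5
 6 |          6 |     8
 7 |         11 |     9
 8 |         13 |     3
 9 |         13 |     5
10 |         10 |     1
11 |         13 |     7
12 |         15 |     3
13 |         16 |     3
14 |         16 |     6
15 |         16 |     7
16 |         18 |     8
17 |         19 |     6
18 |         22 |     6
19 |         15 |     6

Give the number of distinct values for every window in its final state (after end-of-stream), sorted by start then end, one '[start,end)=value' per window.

i=0 t=2 v=1: → [2,5); WM=−∞
i=1 t=2 v=4: → [2,5); WM=−∞
i=2 t=2 v=5: → [2,5); WM=−∞
i=3 t=5 v=1: → [5,8); WM=5
i=4 t=5 v=3: → [5,8); WM=5
i=5 t=5 v=5: → [5,8); WM=5
i=6 t=6 v=8: → [5,9); WM=5
i=7 t=11 v=9: → [11,14); WM=11
i=8 t=13 v=3: → [11,16); WM=11
i=9 t=13 v=5: → [11,16); WM=11
i=10 t=10 v=1: → [10,16); WM=11
i=11 t=13 v=7: → [10,16); WM=13
i=12 t=15 v=3: → [10,18); WM=13
i=13 t=16 v=3: → [10,19); WM=13
i=14 t=16 v=6: → [10,19); WM=13
i=15 t=16 v=7: → [10,19); WM=16
i=16 t=18 v=8: → [10,21); WM=16
i=17 t=19 v=6: → [10,22); WM=16
i=18 t=22 v=6: → [22,25); WM=16
i=19 t=15 v=6: → [10,22); WM=22

[2,5)=3 [5,9)=4 [10,22)=7 [22,25)=1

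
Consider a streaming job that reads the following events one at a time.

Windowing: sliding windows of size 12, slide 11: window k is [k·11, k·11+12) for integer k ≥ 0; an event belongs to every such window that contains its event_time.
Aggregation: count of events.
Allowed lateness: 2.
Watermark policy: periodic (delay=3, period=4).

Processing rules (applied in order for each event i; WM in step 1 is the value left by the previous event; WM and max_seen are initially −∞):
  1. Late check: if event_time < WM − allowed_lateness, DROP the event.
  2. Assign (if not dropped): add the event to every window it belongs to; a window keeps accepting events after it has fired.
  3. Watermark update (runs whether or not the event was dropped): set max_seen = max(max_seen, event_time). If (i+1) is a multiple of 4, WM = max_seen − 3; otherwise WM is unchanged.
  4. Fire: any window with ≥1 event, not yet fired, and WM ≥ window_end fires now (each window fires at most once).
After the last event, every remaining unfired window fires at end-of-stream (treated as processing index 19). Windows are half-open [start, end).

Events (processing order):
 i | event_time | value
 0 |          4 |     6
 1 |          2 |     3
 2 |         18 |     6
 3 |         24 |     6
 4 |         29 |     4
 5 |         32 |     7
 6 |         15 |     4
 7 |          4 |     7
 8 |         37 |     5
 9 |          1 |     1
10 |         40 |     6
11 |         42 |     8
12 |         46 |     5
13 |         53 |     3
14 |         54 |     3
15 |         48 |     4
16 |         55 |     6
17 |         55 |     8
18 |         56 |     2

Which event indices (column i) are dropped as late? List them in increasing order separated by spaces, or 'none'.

i=0 t=4 v=6: → [0,12); WM=−∞
i=1 t=2 v=3: → [0,12); WM=−∞
i=2 t=18 v=6: → [11,23); WM=−∞
i=3 t=24 v=6: → [22,34); WM=21; [0,12) fires=2
i=4 t=29 v=4: → [22,34); WM=21
i=5 t=32 v=7: → [22,34); WM=21
i=6 t=15 v=4: DROP (t<21-2); WM=21
i=7 t=4 v=7: DROP (t<21-2); WM=29; [11,23) fires=1
i=8 t=37 v=5: → [33,45); WM=29
i=9 t=1 v=1: DROP (t<29-2); WM=29
i=10 t=40 v=6: → [33,45); WM=29
i=11 t=42 v=8: → [33,45); WM=39; [22,34) fires=3
i=12 t=46 v=5: → [44,56); WM=39
i=13 t=53 v=3: → [44,56); WM=39
i=14 t=54 v=3: → [44,56); WM=39
i=15 t=48 v=4: → [44,56); WM=51; [33,45) fires=3
i=16 t=55 v=6: → [55,67),[44,56); WM=51
i=17 t=55 v=8: → [55,67),[44,56); WM=51
i=18 t=56 v=2: → [55,67); WM=51

6 7 9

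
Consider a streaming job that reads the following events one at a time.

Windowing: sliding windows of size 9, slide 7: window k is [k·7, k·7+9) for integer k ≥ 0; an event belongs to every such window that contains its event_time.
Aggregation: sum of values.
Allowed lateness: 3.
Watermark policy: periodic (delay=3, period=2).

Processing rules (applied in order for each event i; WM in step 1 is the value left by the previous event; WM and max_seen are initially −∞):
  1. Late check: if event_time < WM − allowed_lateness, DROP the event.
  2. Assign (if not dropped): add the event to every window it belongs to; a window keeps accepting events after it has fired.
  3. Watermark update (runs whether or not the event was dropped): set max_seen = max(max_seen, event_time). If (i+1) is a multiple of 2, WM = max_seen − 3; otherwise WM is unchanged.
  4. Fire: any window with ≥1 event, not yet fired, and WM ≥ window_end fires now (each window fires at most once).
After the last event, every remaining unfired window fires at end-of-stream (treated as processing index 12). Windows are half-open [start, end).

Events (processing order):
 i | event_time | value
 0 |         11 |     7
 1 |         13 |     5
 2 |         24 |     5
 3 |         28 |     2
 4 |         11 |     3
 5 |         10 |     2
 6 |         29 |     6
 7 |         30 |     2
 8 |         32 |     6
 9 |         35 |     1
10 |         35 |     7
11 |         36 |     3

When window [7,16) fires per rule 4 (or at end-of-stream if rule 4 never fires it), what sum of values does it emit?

12

i=0 t=11 v=7: → [7,16); WM=−∞
i=1 t=13 v=5: → [7,16); WM=10
i=2 t=24 v=5: → [21,30); WM=10
i=3 t=28 v=2: → [28,37),[21,30); WM=25; [7,16) fires=12
i=4 t=11 v=3: DROP (t<25-3); WM=25
i=5 t=10 v=2: DROP (t<25-3); WM=25
i=6 t=29 v=6: → [28,37),[21,30); WM=25
i=7 t=30 v=2: → [28,37); WM=27
i=8 t=32 v=6: → [28,37); WM=27
i=9 t=35 v=1: → [35,44),[28,37); WM=32; [21,30) fires=13
i=10 t=35 v=7: → [35,44),[28,37); WM=32
i=11 t=36 v=3: → [35,44),[28,37); WM=33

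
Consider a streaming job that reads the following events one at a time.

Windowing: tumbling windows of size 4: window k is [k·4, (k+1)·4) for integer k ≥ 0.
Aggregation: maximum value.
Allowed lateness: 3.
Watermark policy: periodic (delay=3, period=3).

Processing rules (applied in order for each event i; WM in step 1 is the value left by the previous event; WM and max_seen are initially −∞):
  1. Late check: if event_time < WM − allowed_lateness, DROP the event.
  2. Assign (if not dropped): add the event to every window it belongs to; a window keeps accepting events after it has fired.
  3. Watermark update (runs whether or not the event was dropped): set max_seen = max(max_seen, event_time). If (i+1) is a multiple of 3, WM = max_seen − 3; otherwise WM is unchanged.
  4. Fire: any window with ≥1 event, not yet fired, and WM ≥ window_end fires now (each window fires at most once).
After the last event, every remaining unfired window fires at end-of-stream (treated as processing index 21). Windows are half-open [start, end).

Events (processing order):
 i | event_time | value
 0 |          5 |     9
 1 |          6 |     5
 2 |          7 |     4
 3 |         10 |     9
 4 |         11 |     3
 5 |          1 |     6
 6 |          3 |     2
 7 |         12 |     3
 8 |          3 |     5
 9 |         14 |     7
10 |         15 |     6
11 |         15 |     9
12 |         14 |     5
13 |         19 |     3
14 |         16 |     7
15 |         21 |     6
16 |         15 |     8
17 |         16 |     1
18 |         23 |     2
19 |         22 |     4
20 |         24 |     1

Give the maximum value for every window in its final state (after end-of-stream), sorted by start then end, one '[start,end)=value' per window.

[0,4)=6 [4,8)=9 [8,12)=9 [12,16)=9 [16,20)=7 [20,24)=6 [24,28)=1

i=0 t=5 v=9: → [4,8); WM=−∞
i=1 t=6 v=5: → [4,8); WM=−∞
i=2 t=7 v=4: → [4,8); WM=4
i=3 t=10 v=9: → [8,12); WM=4
i=4 t=11 v=3: → [8,12); WM=4
i=5 t=1 v=6: → [0,4); WM=8; [0,4) fires=6 [4,8) fires=9
i=6 t=3 v=2: DROP (t<8-3); WM=8
i=7 t=12 v=3: → [12,16); WM=8
i=8 t=3 v=5: DROP (t<8-3); WM=9
i=9 t=14 v=7: → [12,16); WM=9
i=10 t=15 v=6: → [12,16); WM=9
i=11 t=15 v=9: → [12,16); WM=12; [8,12) fires=9
i=12 t=14 v=5: → [12,16); WM=12
i=13 t=19 v=3: → [16,20); WM=12
i=14 t=16 v=7: → [16,20); WM=16; [12,16) fires=9
i=15 t=21 v=6: → [20,24); WM=16
i=16 t=15 v=8: → [12,16); WM=16
i=17 t=16 v=1: → [16,20); WM=18
i=18 t=23 v=2: → [20,24); WM=18
i=19 t=22 v=4: → [20,24); WM=18
i=20 t=24 v=1: → [24,28); WM=21; [16,20) fires=7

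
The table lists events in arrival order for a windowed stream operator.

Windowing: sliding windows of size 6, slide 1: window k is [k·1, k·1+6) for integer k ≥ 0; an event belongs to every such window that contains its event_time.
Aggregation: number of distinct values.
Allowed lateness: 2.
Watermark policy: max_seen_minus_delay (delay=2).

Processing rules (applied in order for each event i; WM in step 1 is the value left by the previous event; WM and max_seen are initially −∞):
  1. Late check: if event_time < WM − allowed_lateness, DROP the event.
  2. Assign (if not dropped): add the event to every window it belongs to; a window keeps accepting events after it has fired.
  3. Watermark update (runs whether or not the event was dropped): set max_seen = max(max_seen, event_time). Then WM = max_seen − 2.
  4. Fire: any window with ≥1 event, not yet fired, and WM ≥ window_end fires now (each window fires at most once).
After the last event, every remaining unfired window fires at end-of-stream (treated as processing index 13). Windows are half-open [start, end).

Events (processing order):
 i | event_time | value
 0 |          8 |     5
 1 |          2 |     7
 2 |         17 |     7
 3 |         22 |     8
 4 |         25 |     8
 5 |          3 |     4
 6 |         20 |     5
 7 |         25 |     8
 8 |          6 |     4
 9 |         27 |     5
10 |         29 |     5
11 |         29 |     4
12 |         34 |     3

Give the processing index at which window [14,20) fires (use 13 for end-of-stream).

i=0 t=8 v=5: → [8,14),[7,13),[6,12),[5,11),[4,10),[3,9); WM=6
i=1 t=2 v=7: DROP (t<6-2); WM=6
i=2 t=17 v=7: → [17,23),[16,22),[15,21),[14,20),[13,19),[12,18); WM=15; [3,9) fires=1 [4,10) fires=1 [5,11) fires=1 [6,12) fires=1 [7,13) fires=1 [8,14) fires=1
i=3 t=22 v=8: → [22,28),[21,27),[20,26),[19,25),[18,24),[17,23); WM=20; [12,18) fires=1 [13,19) fires=1 [14,20) fires=1
i=4 t=25 v=8: → [25,31),[24,30),[23,29),[22,28),[21,27),[20,26); WM=23; [15,21) fires=1 [16,22) fires=1 [17,23) fires=2
i=5 t=3 v=4: DROP (t<23-2); WM=23
i=6 t=20 v=5: DROP (t<23-2); WM=23
i=7 t=25 v=8: → [25,31),[24,30),[23,29),[22,28),[21,27),[20,26); WM=23
i=8 t=6 v=4: DROP (t<23-2); WM=23
i=9 t=27 v=5: → [27,33),[26,32),[25,31),[24,30),[23,29),[22,28); WM=25; [18,24) fires=1 [19,25) fires=1
i=10 t=29 v=5: → [29,35),[28,34),[27,33),[26,32),[25,31),[24,30); WM=27; [20,26) fires=1 [21,27) fires=1
i=11 t=29 v=4: → [29,35),[28,34),[27,33),[26,32),[25,31),[24,30); WM=27
i=12 t=34 v=3: → [34,40),[33,39),[32,38),[31,37),[30,36),[29,35); WM=32; [22,28) fires=2 [23,29) fires=2 [24,30) fires=3 [25,31) fires=3 [26,32) fires=2

3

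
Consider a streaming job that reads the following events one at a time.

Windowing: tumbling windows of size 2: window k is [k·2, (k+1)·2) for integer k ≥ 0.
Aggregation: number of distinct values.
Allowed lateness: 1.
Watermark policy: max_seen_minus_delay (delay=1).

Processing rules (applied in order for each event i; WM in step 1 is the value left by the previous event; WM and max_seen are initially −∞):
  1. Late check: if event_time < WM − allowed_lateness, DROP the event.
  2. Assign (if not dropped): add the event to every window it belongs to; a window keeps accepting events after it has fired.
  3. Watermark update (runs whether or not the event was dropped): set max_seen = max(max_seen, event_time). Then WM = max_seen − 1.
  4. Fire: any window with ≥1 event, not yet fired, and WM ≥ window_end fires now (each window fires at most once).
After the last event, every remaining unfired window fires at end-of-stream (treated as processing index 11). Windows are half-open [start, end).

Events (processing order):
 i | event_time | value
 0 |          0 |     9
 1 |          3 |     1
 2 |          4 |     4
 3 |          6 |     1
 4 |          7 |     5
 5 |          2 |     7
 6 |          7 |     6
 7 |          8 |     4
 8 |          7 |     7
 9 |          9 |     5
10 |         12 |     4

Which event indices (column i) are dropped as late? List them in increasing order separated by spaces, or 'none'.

i=0 t=0 v=9: → [0,2); WM=-1
i=1 t=3 v=1: → [2,4); WM=2; [0,2) fires=1
i=2 t=4 v=4: → [4,6); WM=3
i=3 t=6 v=1: → [6,8); WM=5; [2,4) fires=1
i=4 t=7 v=5: → [6,8); WM=6; [4,6) fires=1
i=5 t=2 v=7: DROP (t<6-1); WM=6
i=6 t=7 v=6: → [6,8); WM=6
i=7 t=8 v=4: → [8,10); WM=7
i=8 t=7 v=7: → [6,8); WM=7
i=9 t=9 v=5: → [8,10); WM=8; [6,8) fires=4
i=10 t=12 v=4: → [12,14); WM=11; [8,10) fires=2

5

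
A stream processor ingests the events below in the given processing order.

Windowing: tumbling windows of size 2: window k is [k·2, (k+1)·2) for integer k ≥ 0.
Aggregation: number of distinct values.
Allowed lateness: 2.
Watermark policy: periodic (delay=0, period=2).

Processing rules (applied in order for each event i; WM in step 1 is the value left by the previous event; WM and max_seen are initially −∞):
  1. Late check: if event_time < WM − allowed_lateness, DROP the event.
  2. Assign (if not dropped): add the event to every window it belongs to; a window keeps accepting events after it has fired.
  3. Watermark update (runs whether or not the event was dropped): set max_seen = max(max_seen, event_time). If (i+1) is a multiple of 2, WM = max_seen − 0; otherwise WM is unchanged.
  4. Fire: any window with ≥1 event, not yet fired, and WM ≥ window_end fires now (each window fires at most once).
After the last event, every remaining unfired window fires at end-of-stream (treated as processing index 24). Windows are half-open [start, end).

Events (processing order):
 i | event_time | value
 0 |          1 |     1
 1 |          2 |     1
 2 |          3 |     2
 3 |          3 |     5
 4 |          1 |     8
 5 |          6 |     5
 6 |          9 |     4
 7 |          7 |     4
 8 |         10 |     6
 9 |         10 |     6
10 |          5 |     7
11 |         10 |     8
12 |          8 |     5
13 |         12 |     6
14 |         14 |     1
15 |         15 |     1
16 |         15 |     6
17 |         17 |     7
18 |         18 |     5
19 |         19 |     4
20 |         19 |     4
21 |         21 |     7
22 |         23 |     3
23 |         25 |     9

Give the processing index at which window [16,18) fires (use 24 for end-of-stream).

19

i=0 t=1 v=1: → [0,2); WM=−∞
i=1 t=2 v=1: → [2,4); WM=2; [0,2) fires=1
i=2 t=3 v=2: → [2,4); WM=2
i=3 t=3 v=5: → [2,4); WM=3
i=4 t=1 v=8: → [0,2); WM=3
i=5 t=6 v=5: → [6,8); WM=6; [2,4) fires=3
i=6 t=9 v=4: → [8,10); WM=6
i=7 t=7 v=4: → [6,8); WM=9; [6,8) fires=2
i=8 t=10 v=6: → [10,12); WM=9
i=9 t=10 v=6: → [10,12); WM=10; [8,10) fires=1
i=10 t=5 v=7: DROP (t<10-2); WM=10
i=11 t=10 v=8: → [10,12); WM=10
i=12 t=8 v=5: → [8,10); WM=10
i=13 t=12 v=6: → [12,14); WM=12; [10,12) fires=2
i=14 t=14 v=1: → [14,16); WM=12
i=15 t=15 v=1: → [14,16); WM=15; [12,14) fires=1
i=16 t=15 v=6: → [14,16); WM=15
i=17 t=17 v=7: → [16,18); WM=17; [14,16) fires=2
i=18 t=18 v=5: → [18,20); WM=17
i=19 t=19 v=4: → [18,20); WM=19; [16,18) fires=1
i=20 t=19 v=4: → [18,20); WM=19
i=21 t=21 v=7: → [20,22); WM=21; [18,20) fires=2
i=22 t=23 v=3: → [22,24); WM=21
i=23 t=25 v=9: → [24,26); WM=25; [20,22) fires=1 [22,24) fires=1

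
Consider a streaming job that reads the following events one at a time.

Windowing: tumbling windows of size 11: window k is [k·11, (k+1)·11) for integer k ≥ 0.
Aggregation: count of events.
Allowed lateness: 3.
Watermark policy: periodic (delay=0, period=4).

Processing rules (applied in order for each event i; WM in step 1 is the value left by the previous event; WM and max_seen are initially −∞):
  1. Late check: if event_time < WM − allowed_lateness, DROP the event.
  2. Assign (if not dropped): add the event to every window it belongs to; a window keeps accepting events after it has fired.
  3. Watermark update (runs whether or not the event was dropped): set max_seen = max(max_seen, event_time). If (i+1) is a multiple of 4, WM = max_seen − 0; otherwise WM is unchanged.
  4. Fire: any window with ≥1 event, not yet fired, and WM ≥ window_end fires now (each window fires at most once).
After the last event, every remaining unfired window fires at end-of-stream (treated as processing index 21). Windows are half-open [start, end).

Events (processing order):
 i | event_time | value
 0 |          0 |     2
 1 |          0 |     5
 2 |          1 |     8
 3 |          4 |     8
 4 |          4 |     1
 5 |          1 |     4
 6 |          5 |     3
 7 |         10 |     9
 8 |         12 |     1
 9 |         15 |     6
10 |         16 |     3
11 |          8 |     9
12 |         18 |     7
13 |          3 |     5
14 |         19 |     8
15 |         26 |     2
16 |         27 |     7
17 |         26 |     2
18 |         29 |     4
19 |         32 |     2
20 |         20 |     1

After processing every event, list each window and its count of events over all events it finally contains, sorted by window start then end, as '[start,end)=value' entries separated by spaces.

i=0 t=0 v=2: → [0,11); WM=−∞
i=1 t=0 v=5: → [0,11); WM=−∞
i=2 t=1 v=8: → [0,11); WM=−∞
i=3 t=4 v=8: → [0,11); WM=4
i=4 t=4 v=1: → [0,11); WM=4
i=5 t=1 v=4: → [0,11); WM=4
i=6 t=5 v=3: → [0,11); WM=4
i=7 t=10 v=9: → [0,11); WM=10
i=8 t=12 v=1: → [11,22); WM=10
i=9 t=15 v=6: → [11,22); WM=10
i=10 t=16 v=3: → [11,22); WM=10
i=11 t=8 v=9: → [0,11); WM=16; [0,11) fires=9
i=12 t=18 v=7: → [11,22); WM=16
i=13 t=3 v=5: DROP (t<16-3); WM=16
i=14 t=19 v=8: → [11,22); WM=16
i=15 t=26 v=2: → [22,33); WM=26; [11,22) fires=5
i=16 t=27 v=7: → [22,33); WM=26
i=17 t=26 v=2: → [22,33); WM=26
i=18 t=29 v=4: → [22,33); WM=26
i=19 t=32 v=2: → [22,33); WM=32
i=20 t=20 v=1: DROP (t<32-3); WM=32

[0,11)=9 [11,22)=5 [22,33)=5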